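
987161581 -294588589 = 692572992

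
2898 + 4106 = 7004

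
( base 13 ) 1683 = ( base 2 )110011110110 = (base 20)85i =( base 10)3318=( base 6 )23210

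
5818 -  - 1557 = 7375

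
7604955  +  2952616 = 10557571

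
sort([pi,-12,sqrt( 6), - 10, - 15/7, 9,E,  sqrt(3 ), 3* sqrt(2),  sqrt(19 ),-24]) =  [ - 24, - 12, - 10,-15/7,sqrt(3),sqrt( 6),E,  pi, 3*sqrt(2),  sqrt ( 19),9]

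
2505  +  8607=11112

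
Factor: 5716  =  2^2*1429^1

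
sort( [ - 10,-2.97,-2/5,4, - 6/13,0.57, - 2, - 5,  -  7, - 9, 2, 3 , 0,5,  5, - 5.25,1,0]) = [ - 10, - 9, - 7,-5.25,-5, - 2.97, - 2 , - 6/13, - 2/5,0, 0,0.57,1,2, 3,  4, 5,5 ]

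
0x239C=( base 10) 9116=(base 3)110111122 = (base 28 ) BHG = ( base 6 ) 110112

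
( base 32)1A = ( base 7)60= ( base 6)110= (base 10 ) 42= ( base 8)52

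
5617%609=136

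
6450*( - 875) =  - 5643750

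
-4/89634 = -1 + 44815/44817  =  -  0.00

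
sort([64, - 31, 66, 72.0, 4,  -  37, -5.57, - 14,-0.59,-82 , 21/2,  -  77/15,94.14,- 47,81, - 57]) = [ - 82, - 57,-47, - 37, - 31,  -  14 , - 5.57,  -  77/15,-0.59,4, 21/2, 64,66, 72.0 , 81 , 94.14]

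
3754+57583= 61337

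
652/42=326/21=15.52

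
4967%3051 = 1916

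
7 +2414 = 2421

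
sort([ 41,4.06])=[ 4.06, 41]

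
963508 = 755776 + 207732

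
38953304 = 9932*3922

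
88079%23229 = 18392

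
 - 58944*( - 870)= 51281280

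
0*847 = 0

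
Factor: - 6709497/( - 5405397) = 2236499/1801799  =  29^(-1)*62131^( - 1)*2236499^1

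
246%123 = 0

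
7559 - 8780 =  - 1221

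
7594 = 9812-2218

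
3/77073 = 1/25691=0.00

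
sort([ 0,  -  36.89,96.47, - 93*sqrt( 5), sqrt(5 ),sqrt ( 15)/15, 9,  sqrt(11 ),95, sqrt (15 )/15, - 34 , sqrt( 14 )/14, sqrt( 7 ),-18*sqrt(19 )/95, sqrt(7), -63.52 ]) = [ - 93*sqrt(5 ) , - 63.52, - 36.89, - 34 , - 18*sqrt( 19 )/95,  0,sqrt( 15 )/15,sqrt (15)/15,  sqrt(14) /14,  sqrt (5 ),sqrt( 7 ),sqrt( 7 ), sqrt(11),9, 95,96.47]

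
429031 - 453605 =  - 24574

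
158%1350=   158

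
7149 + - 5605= 1544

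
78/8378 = 39/4189 = 0.01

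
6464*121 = 782144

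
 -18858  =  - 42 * 449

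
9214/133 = 9214/133 = 69.28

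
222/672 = 37/112 = 0.33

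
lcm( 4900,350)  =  4900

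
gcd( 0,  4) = 4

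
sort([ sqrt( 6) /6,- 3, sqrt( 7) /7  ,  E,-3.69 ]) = [ - 3.69, - 3,sqrt(7) /7, sqrt( 6) /6, E ] 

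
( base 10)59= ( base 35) 1o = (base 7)113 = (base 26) 27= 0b111011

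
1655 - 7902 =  - 6247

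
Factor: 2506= 2^1*7^1*179^1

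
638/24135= 638/24135 = 0.03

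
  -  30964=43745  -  74709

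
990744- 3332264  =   - 2341520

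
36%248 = 36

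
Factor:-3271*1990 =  - 2^1*5^1 * 199^1*3271^1= - 6509290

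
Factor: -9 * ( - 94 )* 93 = 78678 = 2^1*3^3*31^1*47^1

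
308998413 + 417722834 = 726721247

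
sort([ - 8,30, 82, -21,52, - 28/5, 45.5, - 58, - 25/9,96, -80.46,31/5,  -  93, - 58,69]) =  [ - 93 , - 80.46, - 58, - 58  , - 21, - 8, - 28/5, - 25/9,31/5,30,45.5 , 52,69,82, 96 ] 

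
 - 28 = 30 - 58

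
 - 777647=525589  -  1303236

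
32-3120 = -3088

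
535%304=231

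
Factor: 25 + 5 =30 = 2^1*3^1*5^1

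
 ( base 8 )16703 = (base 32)7e3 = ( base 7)31133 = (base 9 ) 11405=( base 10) 7619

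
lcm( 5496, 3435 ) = 27480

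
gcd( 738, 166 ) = 2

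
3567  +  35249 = 38816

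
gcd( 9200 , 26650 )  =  50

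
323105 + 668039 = 991144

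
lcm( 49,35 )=245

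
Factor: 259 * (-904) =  - 234136 = - 2^3*7^1 * 37^1 * 113^1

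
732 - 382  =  350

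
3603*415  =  1495245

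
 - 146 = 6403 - 6549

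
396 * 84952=33640992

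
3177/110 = 3177/110 = 28.88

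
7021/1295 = 1003/185 =5.42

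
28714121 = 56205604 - 27491483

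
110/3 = 36 + 2/3 = 36.67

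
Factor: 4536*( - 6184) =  - 2^6*3^4*7^1 * 773^1 = -28050624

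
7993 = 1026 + 6967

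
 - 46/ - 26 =23/13 = 1.77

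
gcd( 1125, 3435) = 15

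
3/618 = 1/206 = 0.00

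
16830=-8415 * ( - 2) 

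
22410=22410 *1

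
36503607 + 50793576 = 87297183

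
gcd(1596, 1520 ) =76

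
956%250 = 206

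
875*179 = 156625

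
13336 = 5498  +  7838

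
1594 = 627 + 967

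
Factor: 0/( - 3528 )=0^1 =0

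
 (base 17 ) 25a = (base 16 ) 2A1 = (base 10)673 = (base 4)22201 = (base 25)11N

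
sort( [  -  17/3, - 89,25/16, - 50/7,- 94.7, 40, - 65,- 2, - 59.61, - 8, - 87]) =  [ - 94.7, - 89, - 87, - 65,-59.61,-8,  -  50/7, - 17/3, - 2,25/16,40] 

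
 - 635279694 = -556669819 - 78609875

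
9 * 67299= 605691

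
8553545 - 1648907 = 6904638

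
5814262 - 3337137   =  2477125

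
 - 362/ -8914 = 181/4457 = 0.04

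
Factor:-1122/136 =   -  33/4 = - 2^(-2 )*3^1*11^1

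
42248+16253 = 58501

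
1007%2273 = 1007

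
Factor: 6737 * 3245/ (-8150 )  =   - 4372313/1630 = -2^ (- 1 )*5^( - 1 )*11^1*59^1* 163^(-1)*6737^1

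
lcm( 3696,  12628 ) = 151536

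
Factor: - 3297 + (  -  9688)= - 5^1*7^2* 53^1 = - 12985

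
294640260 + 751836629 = 1046476889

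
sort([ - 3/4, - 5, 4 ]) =[ -5,  -  3/4, 4 ] 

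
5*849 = 4245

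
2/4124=1/2062 = 0.00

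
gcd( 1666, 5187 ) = 7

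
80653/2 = 40326 + 1/2=40326.50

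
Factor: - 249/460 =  - 2^( -2) * 3^1*5^( - 1)*23^( - 1 )*83^1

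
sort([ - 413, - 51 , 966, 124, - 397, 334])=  [ -413, - 397, - 51, 124, 334 , 966]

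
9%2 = 1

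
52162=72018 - 19856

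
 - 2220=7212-9432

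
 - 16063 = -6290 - 9773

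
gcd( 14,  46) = 2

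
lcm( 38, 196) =3724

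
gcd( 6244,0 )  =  6244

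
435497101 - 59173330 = 376323771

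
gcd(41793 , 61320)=3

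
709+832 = 1541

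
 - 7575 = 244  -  7819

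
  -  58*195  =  -11310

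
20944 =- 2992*( - 7)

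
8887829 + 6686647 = 15574476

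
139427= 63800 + 75627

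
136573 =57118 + 79455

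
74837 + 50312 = 125149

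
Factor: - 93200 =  - 2^4*5^2*233^1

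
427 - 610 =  - 183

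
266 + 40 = 306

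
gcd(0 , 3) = 3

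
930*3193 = 2969490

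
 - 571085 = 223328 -794413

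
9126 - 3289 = 5837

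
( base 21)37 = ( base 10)70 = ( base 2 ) 1000110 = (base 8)106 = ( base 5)240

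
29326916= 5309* 5524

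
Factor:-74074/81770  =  -77/85 = - 5^ ( - 1 )*7^1*11^1*17^( - 1)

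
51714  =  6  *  8619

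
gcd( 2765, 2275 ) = 35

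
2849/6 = 2849/6 = 474.83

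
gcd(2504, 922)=2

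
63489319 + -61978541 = 1510778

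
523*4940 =2583620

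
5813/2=2906 + 1/2 = 2906.50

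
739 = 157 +582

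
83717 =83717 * 1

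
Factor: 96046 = 2^1*48023^1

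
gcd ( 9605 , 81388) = 1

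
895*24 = 21480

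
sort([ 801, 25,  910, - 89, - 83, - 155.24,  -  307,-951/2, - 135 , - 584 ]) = [-584, - 951/2 , - 307, - 155.24,-135, - 89, - 83, 25 , 801, 910 ]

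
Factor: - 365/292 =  - 2^(  -  2 )*5^1 = - 5/4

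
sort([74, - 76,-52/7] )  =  [ - 76, - 52/7,74 ]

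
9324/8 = 1165 + 1/2 =1165.50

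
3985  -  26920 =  -22935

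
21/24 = 7/8 = 0.88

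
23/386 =23/386 = 0.06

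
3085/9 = 3085/9 = 342.78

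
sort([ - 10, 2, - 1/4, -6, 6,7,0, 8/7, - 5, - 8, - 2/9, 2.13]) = [-10, - 8, - 6, - 5,  -  1/4, - 2/9,0, 8/7,2,2.13, 6, 7] 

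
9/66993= 3/22331 = 0.00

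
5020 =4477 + 543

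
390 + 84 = 474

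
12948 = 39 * 332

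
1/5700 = 1/5700 =0.00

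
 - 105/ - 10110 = 7/674  =  0.01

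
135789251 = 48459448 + 87329803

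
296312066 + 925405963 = 1221718029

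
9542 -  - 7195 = 16737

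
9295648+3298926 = 12594574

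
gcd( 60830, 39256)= 14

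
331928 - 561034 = - 229106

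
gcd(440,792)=88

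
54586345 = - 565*( - 96613 )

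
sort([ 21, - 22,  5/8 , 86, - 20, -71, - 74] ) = [ - 74, - 71, - 22, - 20,5/8,21,86]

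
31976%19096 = 12880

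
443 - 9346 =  - 8903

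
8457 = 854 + 7603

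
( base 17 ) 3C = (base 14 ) 47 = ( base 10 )63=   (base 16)3f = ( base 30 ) 23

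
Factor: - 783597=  - 3^1 * 269^1*971^1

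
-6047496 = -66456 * 91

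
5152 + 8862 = 14014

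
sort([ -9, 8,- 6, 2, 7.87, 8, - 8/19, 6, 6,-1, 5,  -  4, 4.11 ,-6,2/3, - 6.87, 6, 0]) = [-9, - 6.87, - 6, - 6 , - 4,-1,  -  8/19, 0, 2/3,2,4.11, 5, 6, 6, 6, 7.87, 8, 8 ] 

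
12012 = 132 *91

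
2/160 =1/80 = 0.01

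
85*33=2805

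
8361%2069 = 85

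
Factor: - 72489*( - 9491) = 3^1*73^1*331^1*9491^1 = 687993099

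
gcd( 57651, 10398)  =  3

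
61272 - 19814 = 41458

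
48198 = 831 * 58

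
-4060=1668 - 5728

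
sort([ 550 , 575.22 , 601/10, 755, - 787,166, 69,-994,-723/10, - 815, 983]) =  [ - 994, - 815, - 787,- 723/10, 601/10, 69,166,550,  575.22,755, 983 ]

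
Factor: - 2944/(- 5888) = 2^( - 1)= 1/2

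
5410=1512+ 3898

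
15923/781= 20 + 303/781= 20.39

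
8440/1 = 8440 = 8440.00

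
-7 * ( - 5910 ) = 41370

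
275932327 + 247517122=523449449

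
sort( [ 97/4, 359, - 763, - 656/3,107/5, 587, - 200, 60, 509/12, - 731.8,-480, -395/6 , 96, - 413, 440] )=[ - 763, - 731.8, - 480, - 413, - 656/3, - 200, -395/6, 107/5, 97/4,509/12, 60,  96,359, 440, 587]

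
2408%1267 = 1141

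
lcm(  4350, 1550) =134850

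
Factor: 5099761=1531^1 *3331^1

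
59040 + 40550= 99590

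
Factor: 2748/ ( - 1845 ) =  - 2^2*3^ (- 1) *5^(-1 ) * 41^( - 1) * 229^1= -916/615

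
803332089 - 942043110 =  - 138711021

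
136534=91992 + 44542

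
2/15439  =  2/15439 = 0.00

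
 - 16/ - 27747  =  16/27747= 0.00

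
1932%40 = 12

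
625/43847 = 625/43847=0.01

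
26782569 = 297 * 90177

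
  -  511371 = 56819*( - 9)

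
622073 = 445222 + 176851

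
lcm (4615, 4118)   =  267670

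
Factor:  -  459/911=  - 3^3*17^1*911^(-1)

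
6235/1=6235 = 6235.00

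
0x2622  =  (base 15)2D5C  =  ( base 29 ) bhi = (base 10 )9762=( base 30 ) APC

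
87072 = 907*96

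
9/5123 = 9/5123= 0.00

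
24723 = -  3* ( - 8241) 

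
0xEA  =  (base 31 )7h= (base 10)234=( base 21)B3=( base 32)7a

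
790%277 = 236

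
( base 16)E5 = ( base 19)C1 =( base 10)229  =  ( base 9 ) 274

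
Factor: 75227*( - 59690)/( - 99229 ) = 4490299630/99229 = 2^1 * 5^1*13^( - 1)*17^ ( - 1)*47^1 * 127^1*449^( -1 )*75227^1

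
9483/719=13 + 136/719 = 13.19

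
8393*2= 16786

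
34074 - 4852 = 29222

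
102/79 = 1 + 23/79=1.29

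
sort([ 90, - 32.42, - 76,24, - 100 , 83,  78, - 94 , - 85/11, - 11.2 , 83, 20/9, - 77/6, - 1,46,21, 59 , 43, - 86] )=[ - 100, - 94, - 86, - 76, - 32.42,- 77/6, - 11.2, - 85/11, - 1, 20/9, 21, 24, 43 , 46 , 59, 78,83 , 83, 90 ]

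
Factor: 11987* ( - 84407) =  - 1011786709 = - 11987^1*84407^1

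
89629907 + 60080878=149710785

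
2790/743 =2790/743 = 3.76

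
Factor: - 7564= - 2^2* 31^1*61^1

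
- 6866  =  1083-7949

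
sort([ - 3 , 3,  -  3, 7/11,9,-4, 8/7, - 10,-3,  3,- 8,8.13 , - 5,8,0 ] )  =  [-10,  -  8,-5,  -  4, - 3, -3, - 3,0,7/11,8/7,3,3, 8,  8.13,9 ] 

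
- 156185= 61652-217837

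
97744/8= 12218 =12218.00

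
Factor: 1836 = 2^2*3^3*17^1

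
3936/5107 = 3936/5107 = 0.77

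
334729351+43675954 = 378405305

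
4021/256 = 15 + 181/256 = 15.71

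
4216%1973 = 270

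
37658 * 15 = 564870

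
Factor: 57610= 2^1 * 5^1*7^1*823^1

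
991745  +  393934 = 1385679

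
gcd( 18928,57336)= 8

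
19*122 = 2318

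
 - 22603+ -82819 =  - 105422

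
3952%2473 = 1479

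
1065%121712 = 1065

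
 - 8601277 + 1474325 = - 7126952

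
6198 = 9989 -3791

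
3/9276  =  1/3092  =  0.00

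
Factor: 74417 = 7^1*10631^1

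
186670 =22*8485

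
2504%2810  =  2504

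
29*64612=1873748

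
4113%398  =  133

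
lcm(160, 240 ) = 480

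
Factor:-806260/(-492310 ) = 886/541 = 2^1*443^1 * 541^( - 1) 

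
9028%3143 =2742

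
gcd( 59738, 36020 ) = 2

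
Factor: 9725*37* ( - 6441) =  - 3^1*5^2 * 19^1 * 37^1*113^1*389^1   =  -2317632825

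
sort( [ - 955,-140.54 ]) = [ - 955, - 140.54]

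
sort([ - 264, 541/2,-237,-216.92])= [ - 264, - 237, - 216.92, 541/2 ]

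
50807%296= 191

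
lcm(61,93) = 5673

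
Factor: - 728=-2^3 * 7^1 * 13^1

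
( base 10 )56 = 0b111000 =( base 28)20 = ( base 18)32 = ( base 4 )320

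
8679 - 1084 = 7595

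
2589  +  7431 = 10020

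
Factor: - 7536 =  - 2^4*3^1*157^1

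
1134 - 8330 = - 7196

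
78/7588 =39/3794= 0.01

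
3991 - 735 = 3256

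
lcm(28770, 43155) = 86310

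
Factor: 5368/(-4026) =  - 2^2 * 3^( - 1) = -4/3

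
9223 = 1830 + 7393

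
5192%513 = 62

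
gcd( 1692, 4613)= 1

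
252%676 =252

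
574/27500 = 287/13750 = 0.02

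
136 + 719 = 855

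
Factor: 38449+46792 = 13^1*79^1*83^1 = 85241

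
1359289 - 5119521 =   -  3760232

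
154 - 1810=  - 1656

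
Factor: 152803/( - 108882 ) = -2^(-1)*3^(-2)*7^1*23^ ( - 1 )*83^1 = -581/414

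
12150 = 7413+4737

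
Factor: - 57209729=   -57209729^1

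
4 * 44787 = 179148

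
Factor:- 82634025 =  -3^1*5^2*17^1*64811^1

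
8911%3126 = 2659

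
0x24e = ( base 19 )1C1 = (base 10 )590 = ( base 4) 21032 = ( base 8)1116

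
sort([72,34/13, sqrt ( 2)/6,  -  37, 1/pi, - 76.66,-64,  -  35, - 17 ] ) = [-76.66,-64, - 37, -35 , - 17,sqrt( 2)/6,  1/pi,  34/13,72 ] 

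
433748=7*61964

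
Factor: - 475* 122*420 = - 24339000 = - 2^3*3^1*5^3*7^1*19^1*61^1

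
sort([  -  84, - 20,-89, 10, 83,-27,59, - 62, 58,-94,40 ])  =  [-94,-89, - 84, - 62,- 27,-20, 10,  40,58,59, 83] 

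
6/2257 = 6/2257 = 0.00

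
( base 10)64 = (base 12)54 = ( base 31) 22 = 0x40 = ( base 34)1u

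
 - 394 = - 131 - 263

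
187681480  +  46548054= 234229534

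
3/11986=3/11986=0.00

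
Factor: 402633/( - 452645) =-3^2*5^( - 1 )*7^2*11^1 * 83^1*90529^(  -  1) 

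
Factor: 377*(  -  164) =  - 61828 = - 2^2*13^1*29^1 * 41^1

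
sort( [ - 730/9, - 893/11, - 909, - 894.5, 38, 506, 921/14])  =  [ - 909,- 894.5, - 893/11, - 730/9,38 , 921/14,  506] 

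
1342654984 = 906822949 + 435832035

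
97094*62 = 6019828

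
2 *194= 388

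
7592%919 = 240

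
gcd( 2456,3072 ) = 8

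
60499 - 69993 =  - 9494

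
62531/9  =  62531/9 = 6947.89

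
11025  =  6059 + 4966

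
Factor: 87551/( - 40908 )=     -  2^( -2)*3^(  -  1)*7^( - 1)*29^1 *487^(  -  1 )*3019^1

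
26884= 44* 611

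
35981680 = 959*37520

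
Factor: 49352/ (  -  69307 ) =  - 2^3*7^( - 1)*31^1*199^1*9901^(-1)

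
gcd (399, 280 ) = 7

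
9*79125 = 712125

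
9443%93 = 50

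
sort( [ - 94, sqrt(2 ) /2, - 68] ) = [ - 94,  -  68,sqrt ( 2)/2]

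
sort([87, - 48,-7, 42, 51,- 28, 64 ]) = [-48 ,-28,-7, 42, 51, 64,87 ] 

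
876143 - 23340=852803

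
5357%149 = 142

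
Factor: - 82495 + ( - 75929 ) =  - 158424 = - 2^3*3^1*7^1*23^1*41^1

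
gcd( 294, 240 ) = 6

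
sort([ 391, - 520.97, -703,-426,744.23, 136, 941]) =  [-703,  -  520.97,  -  426, 136,391,  744.23,941] 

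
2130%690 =60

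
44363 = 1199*37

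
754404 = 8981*84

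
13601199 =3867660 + 9733539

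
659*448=295232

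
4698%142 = 12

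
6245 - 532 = 5713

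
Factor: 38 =2^1*19^1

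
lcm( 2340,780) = 2340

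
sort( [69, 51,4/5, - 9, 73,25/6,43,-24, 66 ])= [  -  24, - 9,4/5,  25/6, 43,51,66,69, 73] 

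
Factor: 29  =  29^1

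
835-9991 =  - 9156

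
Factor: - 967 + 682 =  - 3^1*5^1*19^1 =- 285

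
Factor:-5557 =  - 5557^1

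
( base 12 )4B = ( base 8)73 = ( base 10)59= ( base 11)54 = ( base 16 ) 3B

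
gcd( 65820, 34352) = 4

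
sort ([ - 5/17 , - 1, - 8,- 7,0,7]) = [ - 8, - 7, - 1, - 5/17,0 , 7 ]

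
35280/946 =17640/473 =37.29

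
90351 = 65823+24528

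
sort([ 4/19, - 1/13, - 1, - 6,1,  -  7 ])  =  [ - 7, - 6, - 1,-1/13, 4/19 , 1]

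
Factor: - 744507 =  -3^2 * 82723^1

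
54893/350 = 156 + 293/350 = 156.84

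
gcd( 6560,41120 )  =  160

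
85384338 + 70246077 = 155630415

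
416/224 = 1 + 6/7=1.86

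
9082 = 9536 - 454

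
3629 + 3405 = 7034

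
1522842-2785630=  - 1262788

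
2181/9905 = 2181/9905 = 0.22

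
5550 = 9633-4083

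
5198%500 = 198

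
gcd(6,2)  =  2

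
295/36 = 8 + 7/36 = 8.19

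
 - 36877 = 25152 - 62029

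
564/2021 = 12/43 =0.28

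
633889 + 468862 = 1102751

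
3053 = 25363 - 22310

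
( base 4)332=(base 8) 76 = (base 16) 3e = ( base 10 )62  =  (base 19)35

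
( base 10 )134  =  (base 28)4m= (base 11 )112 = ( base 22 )62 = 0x86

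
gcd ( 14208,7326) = 222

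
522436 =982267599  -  981745163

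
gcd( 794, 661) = 1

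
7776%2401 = 573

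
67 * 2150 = 144050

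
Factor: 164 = 2^2*41^1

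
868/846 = 434/423 = 1.03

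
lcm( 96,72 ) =288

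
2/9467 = 2/9467 = 0.00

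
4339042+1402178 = 5741220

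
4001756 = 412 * 9713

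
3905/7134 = 3905/7134 = 0.55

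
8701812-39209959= -30508147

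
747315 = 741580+5735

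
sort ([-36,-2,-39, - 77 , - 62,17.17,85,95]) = [ -77,-62,-39, - 36, - 2, 17.17,85, 95 ]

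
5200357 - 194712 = 5005645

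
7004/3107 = 2 + 790/3107 = 2.25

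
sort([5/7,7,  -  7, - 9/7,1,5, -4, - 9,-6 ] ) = [-9, - 7, - 6,  -  4,  -  9/7,  5/7 , 1, 5,7] 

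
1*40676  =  40676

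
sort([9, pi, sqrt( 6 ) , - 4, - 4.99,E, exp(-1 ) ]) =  [  -  4.99, - 4, exp( - 1) , sqrt (6 ), E  ,  pi, 9] 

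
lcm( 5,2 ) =10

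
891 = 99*9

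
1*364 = 364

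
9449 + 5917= 15366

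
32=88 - 56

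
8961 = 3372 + 5589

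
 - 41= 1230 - 1271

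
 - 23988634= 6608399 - 30597033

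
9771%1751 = 1016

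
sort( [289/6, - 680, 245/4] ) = [ - 680, 289/6,  245/4 ] 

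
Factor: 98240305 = 5^1*41^1*479221^1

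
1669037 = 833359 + 835678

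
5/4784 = 5/4784 = 0.00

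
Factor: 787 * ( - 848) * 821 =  - 2^4*53^1*787^1 * 821^1= -547915696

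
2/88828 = 1/44414 = 0.00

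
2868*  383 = 1098444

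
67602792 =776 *87117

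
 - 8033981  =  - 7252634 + -781347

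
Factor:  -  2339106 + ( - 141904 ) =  -2481010= -2^1*5^1*7^1*23^2*67^1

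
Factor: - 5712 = -2^4 * 3^1* 7^1*17^1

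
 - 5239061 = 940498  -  6179559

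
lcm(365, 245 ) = 17885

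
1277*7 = 8939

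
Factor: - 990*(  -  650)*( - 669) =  - 2^2  *  3^3*5^3 *11^1*13^1*223^1 = -  430501500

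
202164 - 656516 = -454352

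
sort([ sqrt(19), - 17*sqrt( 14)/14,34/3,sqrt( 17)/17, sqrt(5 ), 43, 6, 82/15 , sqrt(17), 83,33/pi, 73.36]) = [-17*sqrt(14 )/14, sqrt( 17)/17, sqrt(  5 ),sqrt(17 ), sqrt(19),82/15,  6, 33/pi, 34/3, 43, 73.36, 83]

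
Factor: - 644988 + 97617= - 547371=- 3^3*11^1*19^1*  97^1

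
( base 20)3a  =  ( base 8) 106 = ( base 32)26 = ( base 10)70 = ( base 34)22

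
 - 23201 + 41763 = 18562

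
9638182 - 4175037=5463145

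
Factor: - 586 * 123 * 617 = -44472126  =  - 2^1*3^1*41^1 * 293^1*617^1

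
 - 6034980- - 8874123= 2839143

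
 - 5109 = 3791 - 8900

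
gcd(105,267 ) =3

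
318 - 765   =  - 447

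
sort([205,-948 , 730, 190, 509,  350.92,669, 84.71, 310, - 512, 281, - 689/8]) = [ - 948, - 512, - 689/8, 84.71 , 190,205, 281, 310, 350.92, 509, 669, 730 ] 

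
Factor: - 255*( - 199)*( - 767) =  - 38921415= - 3^1*5^1 * 13^1*17^1*59^1*199^1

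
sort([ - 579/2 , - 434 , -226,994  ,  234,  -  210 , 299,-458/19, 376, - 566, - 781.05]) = [-781.05,-566, - 434, - 579/2, - 226 ,-210, - 458/19,234 , 299,  376,994 ] 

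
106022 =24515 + 81507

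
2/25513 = 2/25513 = 0.00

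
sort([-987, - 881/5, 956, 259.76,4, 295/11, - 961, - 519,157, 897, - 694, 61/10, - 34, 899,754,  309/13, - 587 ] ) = [ - 987, - 961,-694, - 587 ,  -  519, - 881/5, -34, 4, 61/10, 309/13,295/11 , 157, 259.76, 754, 897, 899, 956] 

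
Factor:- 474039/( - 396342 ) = 2^ ( - 1 ) *3^1*181^1*227^ ( - 1 ) =543/454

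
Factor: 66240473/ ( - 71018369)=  - 13^1*79^1*83^( - 1)*337^ ( - 1 )*2539^( -1)*64499^1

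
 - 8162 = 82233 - 90395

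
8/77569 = 8/77569 = 0.00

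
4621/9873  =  4621/9873  =  0.47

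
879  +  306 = 1185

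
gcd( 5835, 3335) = 5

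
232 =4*58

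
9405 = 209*45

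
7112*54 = 384048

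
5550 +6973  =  12523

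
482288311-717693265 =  - 235404954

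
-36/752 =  - 9/188 = -0.05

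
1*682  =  682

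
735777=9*81753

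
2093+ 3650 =5743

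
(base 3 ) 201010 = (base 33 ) fl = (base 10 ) 516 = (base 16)204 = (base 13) 309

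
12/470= 6/235 = 0.03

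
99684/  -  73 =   -  1366  +  34/73 = - 1365.53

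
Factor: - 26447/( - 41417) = 53^1*83^(- 1) = 53/83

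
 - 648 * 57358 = - 37167984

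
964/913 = 964/913 = 1.06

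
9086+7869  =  16955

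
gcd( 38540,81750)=10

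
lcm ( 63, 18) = 126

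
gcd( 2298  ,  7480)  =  2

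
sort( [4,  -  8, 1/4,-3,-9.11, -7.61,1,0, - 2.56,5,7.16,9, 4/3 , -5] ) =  [  -  9.11, - 8,-7.61,-5,-3, - 2.56,0, 1/4,1,4/3 , 4,5,7.16,9 ]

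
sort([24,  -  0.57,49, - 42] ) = [ - 42, - 0.57, 24, 49]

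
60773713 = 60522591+251122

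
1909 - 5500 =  - 3591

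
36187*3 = 108561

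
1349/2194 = 1349/2194 = 0.61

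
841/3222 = 841/3222 = 0.26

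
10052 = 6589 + 3463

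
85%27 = 4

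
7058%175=58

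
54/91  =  54/91=0.59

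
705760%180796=163372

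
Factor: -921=  -  3^1 * 307^1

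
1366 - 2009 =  - 643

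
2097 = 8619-6522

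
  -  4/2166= - 2/1083=- 0.00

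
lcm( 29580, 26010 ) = 1508580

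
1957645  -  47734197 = -45776552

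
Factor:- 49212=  -2^2*3^2*1367^1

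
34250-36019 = - 1769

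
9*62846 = 565614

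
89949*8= 719592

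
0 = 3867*0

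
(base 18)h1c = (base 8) 12642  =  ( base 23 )aai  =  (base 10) 5538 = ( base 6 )41350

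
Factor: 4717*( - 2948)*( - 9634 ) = 2^3*11^1*53^1*67^1*89^1*4817^1 = 133967667944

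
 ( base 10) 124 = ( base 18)6g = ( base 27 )4G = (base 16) 7c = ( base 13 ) 97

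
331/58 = 5 + 41/58 = 5.71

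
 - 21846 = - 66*331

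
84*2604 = 218736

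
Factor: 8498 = 2^1*7^1 * 607^1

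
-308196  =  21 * ( - 14676) 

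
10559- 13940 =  - 3381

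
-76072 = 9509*(-8 )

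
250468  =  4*62617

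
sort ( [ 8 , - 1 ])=[ - 1, 8] 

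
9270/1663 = 9270/1663 = 5.57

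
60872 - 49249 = 11623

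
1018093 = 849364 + 168729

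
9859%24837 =9859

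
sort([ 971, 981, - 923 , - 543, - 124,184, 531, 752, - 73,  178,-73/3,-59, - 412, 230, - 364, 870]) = [-923, - 543, - 412 , - 364, - 124,-73, - 59,  -  73/3, 178, 184,  230,  531 , 752, 870, 971,981] 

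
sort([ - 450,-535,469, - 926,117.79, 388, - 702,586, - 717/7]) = [- 926, - 702, - 535, - 450, - 717/7,117.79, 388 , 469,586 ] 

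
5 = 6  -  1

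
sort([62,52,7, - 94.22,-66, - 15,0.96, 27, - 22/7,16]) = [ - 94.22, - 66, - 15, - 22/7,0.96,7, 16,27,52,62 ] 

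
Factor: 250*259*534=34576500 = 2^2*3^1*5^3*7^1*37^1*89^1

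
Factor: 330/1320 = 1/4 = 2^(-2) 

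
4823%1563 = 134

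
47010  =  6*7835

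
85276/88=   21319/22 =969.05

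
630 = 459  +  171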